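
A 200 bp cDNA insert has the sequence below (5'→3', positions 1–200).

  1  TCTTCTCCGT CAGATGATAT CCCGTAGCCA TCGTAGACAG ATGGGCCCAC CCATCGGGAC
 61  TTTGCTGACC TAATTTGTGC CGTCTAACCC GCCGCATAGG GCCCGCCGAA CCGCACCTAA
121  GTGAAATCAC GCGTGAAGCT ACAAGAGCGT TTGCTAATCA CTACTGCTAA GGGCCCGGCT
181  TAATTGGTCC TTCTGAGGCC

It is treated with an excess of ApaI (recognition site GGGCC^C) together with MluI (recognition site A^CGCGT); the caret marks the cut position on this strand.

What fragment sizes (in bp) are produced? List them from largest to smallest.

ApaI sites (GGGCCC) start at positions 43, 99, 171.
ApaI cuts after base 5 of each site (before the last base), so after positions 47, 103, 175.
The MluI site (ACGCGT) starts at position 129.
MluI cuts after the first base of each site, so after position 129.
Combined cut positions: 47, 103, 129, 175.
Linear molecule, 4 cuts → 5 fragments:
  1–47 → 47 bp
  48–103 → 56 bp
  104–129 → 26 bp
  130–175 → 46 bp
  176–200 → 25 bp
Sorted largest to smallest: 56, 47, 46, 26, 25 bp.

56, 47, 46, 26, 25 bp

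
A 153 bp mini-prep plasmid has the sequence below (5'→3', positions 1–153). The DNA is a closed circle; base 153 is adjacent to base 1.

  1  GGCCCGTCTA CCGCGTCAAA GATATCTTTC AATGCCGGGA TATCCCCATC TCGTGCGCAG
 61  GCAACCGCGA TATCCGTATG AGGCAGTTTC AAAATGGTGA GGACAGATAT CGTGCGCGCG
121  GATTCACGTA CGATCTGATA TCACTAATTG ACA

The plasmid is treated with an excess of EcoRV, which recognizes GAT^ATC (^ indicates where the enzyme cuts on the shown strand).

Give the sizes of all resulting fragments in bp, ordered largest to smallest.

37, 37, 31, 30, 18 bp

EcoRV sites (GATATC) start at positions 21, 39, 69, 106, 137.
EcoRV cuts after base 3 of each site, so after positions 23, 41, 71, 108, 139.
Circular molecule, 5 cuts → 5 fragments:
  24–41 → 18 bp
  42–71 → 30 bp
  72–108 → 37 bp
  109–139 → 31 bp
  140–153 then 1–23 → 14 + 23 = 37 bp
Sorted largest to smallest: 37, 37, 31, 30, 18 bp.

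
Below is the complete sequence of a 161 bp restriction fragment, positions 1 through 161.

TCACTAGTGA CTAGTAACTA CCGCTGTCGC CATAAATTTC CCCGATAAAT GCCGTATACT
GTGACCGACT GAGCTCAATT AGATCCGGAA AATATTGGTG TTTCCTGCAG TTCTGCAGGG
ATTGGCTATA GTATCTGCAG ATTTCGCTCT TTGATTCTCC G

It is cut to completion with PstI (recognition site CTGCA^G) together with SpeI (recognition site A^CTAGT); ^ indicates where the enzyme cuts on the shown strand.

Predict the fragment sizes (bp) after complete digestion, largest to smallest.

99, 22, 22, 8, 7, 3 bp

PstI sites (CTGCAG) start at positions 105, 113, 135.
PstI cuts after base 5 of each site (before the last base), so after positions 109, 117, 139.
SpeI sites (ACTAGT) start at positions 3, 10.
SpeI cuts after the first base of each site, so after positions 3, 10.
Combined cut positions: 3, 10, 109, 117, 139.
Linear molecule, 5 cuts → 6 fragments:
  1–3 → 3 bp
  4–10 → 7 bp
  11–109 → 99 bp
  110–117 → 8 bp
  118–139 → 22 bp
  140–161 → 22 bp
Sorted largest to smallest: 99, 22, 22, 8, 7, 3 bp.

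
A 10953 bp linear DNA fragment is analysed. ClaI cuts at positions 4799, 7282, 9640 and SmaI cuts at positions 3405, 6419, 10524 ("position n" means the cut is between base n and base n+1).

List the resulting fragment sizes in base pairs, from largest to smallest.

3405, 2358, 1620, 1394, 884, 863, 429 bp

Combined cut positions (sorted): 3405, 4799, 6419, 7282, 9640, 10524.
Linear molecule, 6 cuts → 7 fragments:
  3405 − 0 = 3405 bp
  4799 − 3405 = 1394 bp
  6419 − 4799 = 1620 bp
  7282 − 6419 = 863 bp
  9640 − 7282 = 2358 bp
  10524 − 9640 = 884 bp
  10953 − 10524 = 429 bp
Sorted largest to smallest: 3405, 2358, 1620, 1394, 884, 863, 429 bp.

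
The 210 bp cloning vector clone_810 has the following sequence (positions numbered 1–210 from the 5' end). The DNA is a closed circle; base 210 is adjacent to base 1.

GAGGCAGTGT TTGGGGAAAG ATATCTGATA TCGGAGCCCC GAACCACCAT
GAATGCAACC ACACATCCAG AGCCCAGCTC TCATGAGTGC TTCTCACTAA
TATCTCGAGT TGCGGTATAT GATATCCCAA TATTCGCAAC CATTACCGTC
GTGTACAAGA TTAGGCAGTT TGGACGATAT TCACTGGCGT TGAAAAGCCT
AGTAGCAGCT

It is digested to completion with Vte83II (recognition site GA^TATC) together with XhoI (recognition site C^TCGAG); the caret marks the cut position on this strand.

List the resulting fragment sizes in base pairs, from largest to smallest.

109, 76, 18, 7 bp

Vte83II sites (GATATC) start at positions 20, 27, 121.
Vte83II cuts after base 2 of each site, so after positions 21, 28, 122.
The XhoI site (CTCGAG) starts at position 104.
XhoI cuts after the first base of each site, so after position 104.
Combined cut positions: 21, 28, 104, 122.
Circular molecule, 4 cuts → 4 fragments:
  22–28 → 7 bp
  29–104 → 76 bp
  105–122 → 18 bp
  123–210 then 1–21 → 88 + 21 = 109 bp
Sorted largest to smallest: 109, 76, 18, 7 bp.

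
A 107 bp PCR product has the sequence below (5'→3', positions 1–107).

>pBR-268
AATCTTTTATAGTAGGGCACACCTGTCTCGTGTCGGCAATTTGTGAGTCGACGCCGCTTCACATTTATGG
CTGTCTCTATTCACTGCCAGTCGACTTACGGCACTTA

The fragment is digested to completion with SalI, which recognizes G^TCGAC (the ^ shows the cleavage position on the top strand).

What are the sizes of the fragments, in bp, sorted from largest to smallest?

47, 43, 17 bp

SalI sites (GTCGAC) start at positions 47, 90.
SalI cuts after the first base of each site, so after positions 47, 90.
Linear molecule, 2 cuts → 3 fragments:
  1–47 → 47 bp
  48–90 → 43 bp
  91–107 → 17 bp
Sorted largest to smallest: 47, 43, 17 bp.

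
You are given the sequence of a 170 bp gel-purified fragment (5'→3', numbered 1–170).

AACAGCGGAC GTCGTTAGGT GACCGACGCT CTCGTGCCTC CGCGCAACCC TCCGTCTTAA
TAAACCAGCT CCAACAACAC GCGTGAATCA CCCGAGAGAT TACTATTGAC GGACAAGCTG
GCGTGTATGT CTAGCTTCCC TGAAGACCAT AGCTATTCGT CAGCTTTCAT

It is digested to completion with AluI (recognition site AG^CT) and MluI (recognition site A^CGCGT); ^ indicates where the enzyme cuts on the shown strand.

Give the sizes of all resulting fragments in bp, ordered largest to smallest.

AluI sites (AGCT) start at positions 67, 116, 133, 151, 162.
AluI cuts after base 2 of each site, so after positions 68, 117, 134, 152, 163.
The MluI site (ACGCGT) starts at position 79.
MluI cuts after the first base of each site, so after position 79.
Combined cut positions: 68, 79, 117, 134, 152, 163.
Linear molecule, 6 cuts → 7 fragments:
  1–68 → 68 bp
  69–79 → 11 bp
  80–117 → 38 bp
  118–134 → 17 bp
  135–152 → 18 bp
  153–163 → 11 bp
  164–170 → 7 bp
Sorted largest to smallest: 68, 38, 18, 17, 11, 11, 7 bp.

68, 38, 18, 17, 11, 11, 7 bp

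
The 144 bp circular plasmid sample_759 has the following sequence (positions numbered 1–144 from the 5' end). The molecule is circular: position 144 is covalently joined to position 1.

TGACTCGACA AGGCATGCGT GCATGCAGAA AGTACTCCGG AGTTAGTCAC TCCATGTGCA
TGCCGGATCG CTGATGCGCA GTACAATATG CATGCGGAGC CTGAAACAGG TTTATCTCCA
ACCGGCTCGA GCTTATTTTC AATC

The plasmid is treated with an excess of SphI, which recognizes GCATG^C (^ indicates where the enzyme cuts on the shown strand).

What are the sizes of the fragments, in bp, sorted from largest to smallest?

SphI sites (GCATGC) start at positions 13, 21, 58, 90.
SphI cuts after base 5 of each site (before the last base), so after positions 17, 25, 62, 94.
Circular molecule, 4 cuts → 4 fragments:
  18–25 → 8 bp
  26–62 → 37 bp
  63–94 → 32 bp
  95–144 then 1–17 → 50 + 17 = 67 bp
Sorted largest to smallest: 67, 37, 32, 8 bp.

67, 37, 32, 8 bp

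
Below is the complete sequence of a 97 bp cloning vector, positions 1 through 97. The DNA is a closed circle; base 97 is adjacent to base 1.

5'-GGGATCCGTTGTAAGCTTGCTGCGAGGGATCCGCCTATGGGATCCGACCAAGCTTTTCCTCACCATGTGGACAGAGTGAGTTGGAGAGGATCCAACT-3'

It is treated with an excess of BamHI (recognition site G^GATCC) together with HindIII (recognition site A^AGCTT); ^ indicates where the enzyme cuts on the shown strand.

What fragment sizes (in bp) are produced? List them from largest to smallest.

BamHI sites (GGATCC) start at positions 2, 27, 40, 88.
BamHI cuts after the first base of each site, so after positions 2, 27, 40, 88.
HindIII sites (AAGCTT) start at positions 13, 50.
HindIII cuts after the first base of each site, so after positions 13, 50.
Combined cut positions: 2, 13, 27, 40, 50, 88.
Circular molecule, 6 cuts → 6 fragments:
  3–13 → 11 bp
  14–27 → 14 bp
  28–40 → 13 bp
  41–50 → 10 bp
  51–88 → 38 bp
  89–97 then 1–2 → 9 + 2 = 11 bp
Sorted largest to smallest: 38, 14, 13, 11, 11, 10 bp.

38, 14, 13, 11, 11, 10 bp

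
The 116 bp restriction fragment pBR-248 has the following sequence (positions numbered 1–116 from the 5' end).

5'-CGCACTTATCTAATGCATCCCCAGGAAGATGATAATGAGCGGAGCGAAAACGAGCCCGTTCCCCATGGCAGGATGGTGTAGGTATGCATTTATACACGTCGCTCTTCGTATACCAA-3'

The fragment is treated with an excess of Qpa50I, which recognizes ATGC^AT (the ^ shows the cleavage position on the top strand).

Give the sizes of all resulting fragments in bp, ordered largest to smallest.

71, 29, 16 bp

Qpa50I sites (ATGCAT) start at positions 13, 84.
Qpa50I cuts after base 4 of each site, so after positions 16, 87.
Linear molecule, 2 cuts → 3 fragments:
  1–16 → 16 bp
  17–87 → 71 bp
  88–116 → 29 bp
Sorted largest to smallest: 71, 29, 16 bp.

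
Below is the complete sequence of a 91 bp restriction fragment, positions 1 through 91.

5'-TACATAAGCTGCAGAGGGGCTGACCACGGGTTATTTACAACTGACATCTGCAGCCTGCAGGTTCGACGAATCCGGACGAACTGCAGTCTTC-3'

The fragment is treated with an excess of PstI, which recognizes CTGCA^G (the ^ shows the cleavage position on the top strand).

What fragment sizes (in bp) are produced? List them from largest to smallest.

PstI sites (CTGCAG) start at positions 9, 48, 55, 81.
PstI cuts after base 5 of each site (before the last base), so after positions 13, 52, 59, 85.
Linear molecule, 4 cuts → 5 fragments:
  1–13 → 13 bp
  14–52 → 39 bp
  53–59 → 7 bp
  60–85 → 26 bp
  86–91 → 6 bp
Sorted largest to smallest: 39, 26, 13, 7, 6 bp.

39, 26, 13, 7, 6 bp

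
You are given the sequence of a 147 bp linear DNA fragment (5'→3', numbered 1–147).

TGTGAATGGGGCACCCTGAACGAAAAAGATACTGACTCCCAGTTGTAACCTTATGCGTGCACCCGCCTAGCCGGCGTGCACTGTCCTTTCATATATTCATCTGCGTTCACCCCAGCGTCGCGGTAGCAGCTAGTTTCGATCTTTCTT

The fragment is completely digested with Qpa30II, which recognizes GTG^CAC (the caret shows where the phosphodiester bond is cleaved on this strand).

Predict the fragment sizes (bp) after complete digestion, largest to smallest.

Qpa30II sites (GTGCAC) start at positions 57, 76.
Qpa30II cuts after base 3 of each site, so after positions 59, 78.
Linear molecule, 2 cuts → 3 fragments:
  1–59 → 59 bp
  60–78 → 19 bp
  79–147 → 69 bp
Sorted largest to smallest: 69, 59, 19 bp.

69, 59, 19 bp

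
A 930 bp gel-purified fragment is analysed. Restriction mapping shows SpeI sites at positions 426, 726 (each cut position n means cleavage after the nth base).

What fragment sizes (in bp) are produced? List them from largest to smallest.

426, 300, 204 bp

Linear molecule, 2 cuts → 3 fragments:
  426 − 0 = 426 bp
  726 − 426 = 300 bp
  930 − 726 = 204 bp
Sorted largest to smallest: 426, 300, 204 bp.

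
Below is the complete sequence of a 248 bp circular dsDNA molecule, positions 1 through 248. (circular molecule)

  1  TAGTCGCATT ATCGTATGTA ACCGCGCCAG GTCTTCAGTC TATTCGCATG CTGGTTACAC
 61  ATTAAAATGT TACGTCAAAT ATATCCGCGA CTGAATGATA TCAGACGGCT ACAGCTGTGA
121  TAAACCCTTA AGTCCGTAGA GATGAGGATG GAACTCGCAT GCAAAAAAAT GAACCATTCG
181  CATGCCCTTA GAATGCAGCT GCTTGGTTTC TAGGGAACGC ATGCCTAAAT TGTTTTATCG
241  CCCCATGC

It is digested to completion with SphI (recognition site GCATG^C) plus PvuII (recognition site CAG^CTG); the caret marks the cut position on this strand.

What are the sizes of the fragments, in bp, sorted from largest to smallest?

75, 64, 47, 25, 23, 14 bp

SphI sites (GCATGC) start at positions 46, 157, 180, 219.
SphI cuts after base 5 of each site (before the last base), so after positions 50, 161, 184, 223.
PvuII sites (CAGCTG) start at positions 112, 196.
PvuII cuts after base 3 of each site, so after positions 114, 198.
Combined cut positions: 50, 114, 161, 184, 198, 223.
Circular molecule, 6 cuts → 6 fragments:
  51–114 → 64 bp
  115–161 → 47 bp
  162–184 → 23 bp
  185–198 → 14 bp
  199–223 → 25 bp
  224–248 then 1–50 → 25 + 50 = 75 bp
Sorted largest to smallest: 75, 64, 47, 25, 23, 14 bp.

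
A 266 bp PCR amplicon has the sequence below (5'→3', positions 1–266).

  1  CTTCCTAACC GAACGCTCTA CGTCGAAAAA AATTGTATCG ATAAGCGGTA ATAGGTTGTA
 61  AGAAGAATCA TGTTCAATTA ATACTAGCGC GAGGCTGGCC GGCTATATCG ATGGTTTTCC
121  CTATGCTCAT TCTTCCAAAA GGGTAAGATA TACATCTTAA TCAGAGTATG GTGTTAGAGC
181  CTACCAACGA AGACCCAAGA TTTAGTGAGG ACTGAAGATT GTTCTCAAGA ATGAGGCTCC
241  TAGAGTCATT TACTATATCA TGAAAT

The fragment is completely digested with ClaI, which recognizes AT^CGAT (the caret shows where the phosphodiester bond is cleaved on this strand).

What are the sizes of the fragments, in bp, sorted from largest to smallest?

ClaI sites (ATCGAT) start at positions 37, 107.
ClaI cuts after base 2 of each site, so after positions 38, 108.
Linear molecule, 2 cuts → 3 fragments:
  1–38 → 38 bp
  39–108 → 70 bp
  109–266 → 158 bp
Sorted largest to smallest: 158, 70, 38 bp.

158, 70, 38 bp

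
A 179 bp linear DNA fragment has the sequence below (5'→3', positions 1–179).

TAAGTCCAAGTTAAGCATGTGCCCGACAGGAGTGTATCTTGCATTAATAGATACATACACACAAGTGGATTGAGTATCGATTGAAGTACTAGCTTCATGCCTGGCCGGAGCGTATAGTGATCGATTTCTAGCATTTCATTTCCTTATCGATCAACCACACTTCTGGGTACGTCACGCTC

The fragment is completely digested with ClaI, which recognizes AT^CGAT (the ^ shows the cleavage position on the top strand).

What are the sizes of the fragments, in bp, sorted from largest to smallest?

77, 44, 32, 26 bp

ClaI sites (ATCGAT) start at positions 76, 120, 146.
ClaI cuts after base 2 of each site, so after positions 77, 121, 147.
Linear molecule, 3 cuts → 4 fragments:
  1–77 → 77 bp
  78–121 → 44 bp
  122–147 → 26 bp
  148–179 → 32 bp
Sorted largest to smallest: 77, 44, 32, 26 bp.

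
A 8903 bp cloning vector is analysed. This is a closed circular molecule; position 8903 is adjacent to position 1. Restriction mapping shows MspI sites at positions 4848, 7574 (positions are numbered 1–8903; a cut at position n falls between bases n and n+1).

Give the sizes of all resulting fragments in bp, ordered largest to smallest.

Circular molecule, 2 cuts → 2 fragments:
  7574 − 4848 = 2726 bp
  wrap: 8903 − 7574 + 4848 = 6177 bp
Sorted largest to smallest: 6177, 2726 bp.

6177, 2726 bp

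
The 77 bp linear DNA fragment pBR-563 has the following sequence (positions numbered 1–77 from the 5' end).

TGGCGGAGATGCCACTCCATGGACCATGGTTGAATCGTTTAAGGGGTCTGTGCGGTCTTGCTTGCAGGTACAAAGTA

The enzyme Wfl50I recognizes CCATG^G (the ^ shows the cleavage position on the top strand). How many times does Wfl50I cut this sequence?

CCATGG occurs starting at positions 17, 24.
Wfl50I cuts at 2 sites.

2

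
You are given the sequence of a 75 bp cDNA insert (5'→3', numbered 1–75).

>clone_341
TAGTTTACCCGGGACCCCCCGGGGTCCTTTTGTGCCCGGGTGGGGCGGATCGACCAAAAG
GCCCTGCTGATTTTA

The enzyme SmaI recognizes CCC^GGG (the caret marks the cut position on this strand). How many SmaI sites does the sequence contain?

3

CCCGGG occurs starting at positions 8, 18, 35.
SmaI cuts at 3 sites.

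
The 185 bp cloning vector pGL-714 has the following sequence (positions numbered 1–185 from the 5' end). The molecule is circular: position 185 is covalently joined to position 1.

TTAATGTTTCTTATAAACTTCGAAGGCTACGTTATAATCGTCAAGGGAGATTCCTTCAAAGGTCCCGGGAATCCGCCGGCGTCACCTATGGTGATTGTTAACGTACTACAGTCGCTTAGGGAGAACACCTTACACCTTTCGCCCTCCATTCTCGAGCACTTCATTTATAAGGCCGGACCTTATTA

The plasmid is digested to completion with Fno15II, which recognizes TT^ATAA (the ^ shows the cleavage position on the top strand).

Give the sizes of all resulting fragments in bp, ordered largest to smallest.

Fno15II sites (TTATAA) start at positions 11, 32, 165.
Fno15II cuts after base 2 of each site, so after positions 12, 33, 166.
Circular molecule, 3 cuts → 3 fragments:
  13–33 → 21 bp
  34–166 → 133 bp
  167–185 then 1–12 → 19 + 12 = 31 bp
Sorted largest to smallest: 133, 31, 21 bp.

133, 31, 21 bp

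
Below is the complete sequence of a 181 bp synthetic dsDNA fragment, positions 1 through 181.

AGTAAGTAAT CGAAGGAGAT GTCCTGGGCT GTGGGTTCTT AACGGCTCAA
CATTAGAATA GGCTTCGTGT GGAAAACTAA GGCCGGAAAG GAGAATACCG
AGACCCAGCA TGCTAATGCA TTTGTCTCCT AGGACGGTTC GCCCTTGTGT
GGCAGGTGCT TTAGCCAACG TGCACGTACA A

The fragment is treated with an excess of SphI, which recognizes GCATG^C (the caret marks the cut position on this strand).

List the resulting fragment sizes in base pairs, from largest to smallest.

The SphI site (GCATGC) starts at position 108.
SphI cuts after base 5 of each site (before the last base), so after position 112.
Linear molecule, 1 cut → 2 fragments:
  1–112 → 112 bp
  113–181 → 69 bp
Sorted largest to smallest: 112, 69 bp.

112, 69 bp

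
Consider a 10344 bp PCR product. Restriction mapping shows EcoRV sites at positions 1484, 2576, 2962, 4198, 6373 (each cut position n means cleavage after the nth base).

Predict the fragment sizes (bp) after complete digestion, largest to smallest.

3971, 2175, 1484, 1236, 1092, 386 bp

Linear molecule, 5 cuts → 6 fragments:
  1484 − 0 = 1484 bp
  2576 − 1484 = 1092 bp
  2962 − 2576 = 386 bp
  4198 − 2962 = 1236 bp
  6373 − 4198 = 2175 bp
  10344 − 6373 = 3971 bp
Sorted largest to smallest: 3971, 2175, 1484, 1236, 1092, 386 bp.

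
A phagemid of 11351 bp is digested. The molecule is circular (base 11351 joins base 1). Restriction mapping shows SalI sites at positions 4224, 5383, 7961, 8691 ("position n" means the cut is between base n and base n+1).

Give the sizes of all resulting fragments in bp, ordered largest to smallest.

6884, 2578, 1159, 730 bp

Circular molecule, 4 cuts → 4 fragments:
  5383 − 4224 = 1159 bp
  7961 − 5383 = 2578 bp
  8691 − 7961 = 730 bp
  wrap: 11351 − 8691 + 4224 = 6884 bp
Sorted largest to smallest: 6884, 2578, 1159, 730 bp.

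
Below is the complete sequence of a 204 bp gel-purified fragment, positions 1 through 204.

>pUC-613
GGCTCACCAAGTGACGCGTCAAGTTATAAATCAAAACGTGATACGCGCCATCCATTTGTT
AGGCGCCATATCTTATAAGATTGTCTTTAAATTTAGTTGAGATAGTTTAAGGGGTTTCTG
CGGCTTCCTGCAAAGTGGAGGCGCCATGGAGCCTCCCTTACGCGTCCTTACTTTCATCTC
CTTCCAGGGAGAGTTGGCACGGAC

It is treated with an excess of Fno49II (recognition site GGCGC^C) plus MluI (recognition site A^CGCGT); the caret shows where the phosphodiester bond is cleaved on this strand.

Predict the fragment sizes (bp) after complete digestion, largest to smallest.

78, 52, 44, 16, 14 bp

Fno49II sites (GGCGCC) start at positions 62, 140.
Fno49II cuts after base 5 of each site (before the last base), so after positions 66, 144.
MluI sites (ACGCGT) start at positions 14, 160.
MluI cuts after the first base of each site, so after positions 14, 160.
Combined cut positions: 14, 66, 144, 160.
Linear molecule, 4 cuts → 5 fragments:
  1–14 → 14 bp
  15–66 → 52 bp
  67–144 → 78 bp
  145–160 → 16 bp
  161–204 → 44 bp
Sorted largest to smallest: 78, 52, 44, 16, 14 bp.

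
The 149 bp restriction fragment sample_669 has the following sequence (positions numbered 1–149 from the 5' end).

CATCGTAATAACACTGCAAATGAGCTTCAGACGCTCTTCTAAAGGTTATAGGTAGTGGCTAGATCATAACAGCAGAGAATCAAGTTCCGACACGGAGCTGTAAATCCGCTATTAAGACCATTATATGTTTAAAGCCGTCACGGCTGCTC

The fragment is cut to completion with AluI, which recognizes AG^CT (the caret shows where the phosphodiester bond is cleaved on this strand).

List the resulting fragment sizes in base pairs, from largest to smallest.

AluI sites (AGCT) start at positions 23, 96.
AluI cuts after base 2 of each site, so after positions 24, 97.
Linear molecule, 2 cuts → 3 fragments:
  1–24 → 24 bp
  25–97 → 73 bp
  98–149 → 52 bp
Sorted largest to smallest: 73, 52, 24 bp.

73, 52, 24 bp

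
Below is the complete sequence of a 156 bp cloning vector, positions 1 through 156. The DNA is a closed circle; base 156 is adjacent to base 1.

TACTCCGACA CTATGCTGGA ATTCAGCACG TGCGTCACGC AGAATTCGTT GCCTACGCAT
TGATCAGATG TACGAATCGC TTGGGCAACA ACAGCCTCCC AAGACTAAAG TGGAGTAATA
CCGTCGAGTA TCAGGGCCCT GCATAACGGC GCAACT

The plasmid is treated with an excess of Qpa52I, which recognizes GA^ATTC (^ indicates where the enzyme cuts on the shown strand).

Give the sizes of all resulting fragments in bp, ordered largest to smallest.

133, 23 bp

Qpa52I sites (GAATTC) start at positions 19, 42.
Qpa52I cuts after base 2 of each site, so after positions 20, 43.
Circular molecule, 2 cuts → 2 fragments:
  21–43 → 23 bp
  44–156 then 1–20 → 113 + 20 = 133 bp
Sorted largest to smallest: 133, 23 bp.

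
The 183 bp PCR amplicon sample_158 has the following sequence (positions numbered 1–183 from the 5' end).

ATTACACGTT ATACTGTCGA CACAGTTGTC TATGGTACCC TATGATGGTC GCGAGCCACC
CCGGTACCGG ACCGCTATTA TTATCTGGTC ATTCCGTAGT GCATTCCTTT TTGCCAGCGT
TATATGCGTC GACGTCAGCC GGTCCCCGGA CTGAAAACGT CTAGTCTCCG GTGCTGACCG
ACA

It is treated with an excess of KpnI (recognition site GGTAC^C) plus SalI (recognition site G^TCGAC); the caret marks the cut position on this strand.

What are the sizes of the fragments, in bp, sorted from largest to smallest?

KpnI sites (GGTACC) start at positions 34, 63.
KpnI cuts after base 5 of each site (before the last base), so after positions 38, 67.
SalI sites (GTCGAC) start at positions 16, 128.
SalI cuts after the first base of each site, so after positions 16, 128.
Combined cut positions: 16, 38, 67, 128.
Linear molecule, 4 cuts → 5 fragments:
  1–16 → 16 bp
  17–38 → 22 bp
  39–67 → 29 bp
  68–128 → 61 bp
  129–183 → 55 bp
Sorted largest to smallest: 61, 55, 29, 22, 16 bp.

61, 55, 29, 22, 16 bp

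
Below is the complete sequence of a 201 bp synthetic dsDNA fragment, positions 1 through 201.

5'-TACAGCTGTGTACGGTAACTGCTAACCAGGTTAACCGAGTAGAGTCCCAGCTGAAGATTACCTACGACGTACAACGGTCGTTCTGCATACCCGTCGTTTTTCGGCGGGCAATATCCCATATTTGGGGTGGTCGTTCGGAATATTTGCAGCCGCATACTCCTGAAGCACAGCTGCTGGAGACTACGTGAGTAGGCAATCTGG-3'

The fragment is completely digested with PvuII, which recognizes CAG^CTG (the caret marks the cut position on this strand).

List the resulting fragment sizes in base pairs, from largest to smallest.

120, 45, 31, 5 bp

PvuII sites (CAGCTG) start at positions 3, 48, 168.
PvuII cuts after base 3 of each site, so after positions 5, 50, 170.
Linear molecule, 3 cuts → 4 fragments:
  1–5 → 5 bp
  6–50 → 45 bp
  51–170 → 120 bp
  171–201 → 31 bp
Sorted largest to smallest: 120, 45, 31, 5 bp.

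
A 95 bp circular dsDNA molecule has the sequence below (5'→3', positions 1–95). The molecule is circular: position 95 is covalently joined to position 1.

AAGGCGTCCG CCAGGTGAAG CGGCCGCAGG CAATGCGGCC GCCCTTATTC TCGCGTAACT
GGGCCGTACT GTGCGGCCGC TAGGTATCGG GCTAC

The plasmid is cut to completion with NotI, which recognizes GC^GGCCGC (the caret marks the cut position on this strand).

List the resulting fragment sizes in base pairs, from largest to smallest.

NotI sites (GCGGCCGC) start at positions 20, 35, 73.
NotI cuts after base 2 of each site, so after positions 21, 36, 74.
Circular molecule, 3 cuts → 3 fragments:
  22–36 → 15 bp
  37–74 → 38 bp
  75–95 then 1–21 → 21 + 21 = 42 bp
Sorted largest to smallest: 42, 38, 15 bp.

42, 38, 15 bp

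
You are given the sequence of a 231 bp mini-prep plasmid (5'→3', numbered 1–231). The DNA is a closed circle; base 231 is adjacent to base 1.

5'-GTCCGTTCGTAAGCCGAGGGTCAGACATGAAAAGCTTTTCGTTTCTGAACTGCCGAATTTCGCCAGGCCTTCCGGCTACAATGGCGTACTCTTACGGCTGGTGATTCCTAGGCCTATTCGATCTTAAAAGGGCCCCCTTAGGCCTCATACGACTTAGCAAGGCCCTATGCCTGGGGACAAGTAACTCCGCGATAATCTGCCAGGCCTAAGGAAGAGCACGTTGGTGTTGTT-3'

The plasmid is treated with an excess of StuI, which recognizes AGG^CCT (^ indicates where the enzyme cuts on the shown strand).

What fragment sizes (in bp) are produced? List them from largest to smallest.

94, 62, 45, 30 bp

StuI sites (AGGCCT) start at positions 65, 110, 140, 202.
StuI cuts after base 3 of each site, so after positions 67, 112, 142, 204.
Circular molecule, 4 cuts → 4 fragments:
  68–112 → 45 bp
  113–142 → 30 bp
  143–204 → 62 bp
  205–231 then 1–67 → 27 + 67 = 94 bp
Sorted largest to smallest: 94, 62, 45, 30 bp.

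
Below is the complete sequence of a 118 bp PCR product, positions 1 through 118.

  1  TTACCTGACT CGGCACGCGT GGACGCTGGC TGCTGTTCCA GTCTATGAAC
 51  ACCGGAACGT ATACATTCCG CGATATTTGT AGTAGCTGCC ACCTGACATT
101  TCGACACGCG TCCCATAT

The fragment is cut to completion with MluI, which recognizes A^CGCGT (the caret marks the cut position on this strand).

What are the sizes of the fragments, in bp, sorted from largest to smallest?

91, 15, 12 bp

MluI sites (ACGCGT) start at positions 15, 106.
MluI cuts after the first base of each site, so after positions 15, 106.
Linear molecule, 2 cuts → 3 fragments:
  1–15 → 15 bp
  16–106 → 91 bp
  107–118 → 12 bp
Sorted largest to smallest: 91, 15, 12 bp.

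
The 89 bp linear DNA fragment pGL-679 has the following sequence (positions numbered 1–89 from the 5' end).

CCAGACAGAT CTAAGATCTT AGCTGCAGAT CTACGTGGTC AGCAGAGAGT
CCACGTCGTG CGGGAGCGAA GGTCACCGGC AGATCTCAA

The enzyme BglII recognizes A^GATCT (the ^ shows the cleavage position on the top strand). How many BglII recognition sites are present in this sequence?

4

AGATCT occurs starting at positions 7, 14, 27, 81.
BglII cuts at 4 sites.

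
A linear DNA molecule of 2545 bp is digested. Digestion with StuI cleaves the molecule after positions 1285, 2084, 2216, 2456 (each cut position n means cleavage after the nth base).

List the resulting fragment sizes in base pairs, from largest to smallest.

1285, 799, 240, 132, 89 bp

Linear molecule, 4 cuts → 5 fragments:
  1285 − 0 = 1285 bp
  2084 − 1285 = 799 bp
  2216 − 2084 = 132 bp
  2456 − 2216 = 240 bp
  2545 − 2456 = 89 bp
Sorted largest to smallest: 1285, 799, 240, 132, 89 bp.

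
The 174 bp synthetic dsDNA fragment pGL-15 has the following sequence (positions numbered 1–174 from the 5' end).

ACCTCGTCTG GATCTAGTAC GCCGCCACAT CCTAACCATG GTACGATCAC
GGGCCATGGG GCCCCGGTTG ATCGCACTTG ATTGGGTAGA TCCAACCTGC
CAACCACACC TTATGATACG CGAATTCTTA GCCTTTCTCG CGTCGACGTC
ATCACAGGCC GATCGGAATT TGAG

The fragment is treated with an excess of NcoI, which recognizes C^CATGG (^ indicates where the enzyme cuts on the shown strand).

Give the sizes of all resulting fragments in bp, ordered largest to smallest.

120, 36, 18 bp

NcoI sites (CCATGG) start at positions 36, 54.
NcoI cuts after the first base of each site, so after positions 36, 54.
Linear molecule, 2 cuts → 3 fragments:
  1–36 → 36 bp
  37–54 → 18 bp
  55–174 → 120 bp
Sorted largest to smallest: 120, 36, 18 bp.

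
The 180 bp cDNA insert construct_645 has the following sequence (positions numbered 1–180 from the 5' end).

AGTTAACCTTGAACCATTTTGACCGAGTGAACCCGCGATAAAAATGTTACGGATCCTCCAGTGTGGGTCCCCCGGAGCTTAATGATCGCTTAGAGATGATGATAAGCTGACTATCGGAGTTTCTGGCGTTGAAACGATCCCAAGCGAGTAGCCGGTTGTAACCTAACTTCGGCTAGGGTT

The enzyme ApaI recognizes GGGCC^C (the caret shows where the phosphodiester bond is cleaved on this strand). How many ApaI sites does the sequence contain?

No occurrence of GGGCCC is present in the sequence.
ApaI does not cut: 0 sites.

0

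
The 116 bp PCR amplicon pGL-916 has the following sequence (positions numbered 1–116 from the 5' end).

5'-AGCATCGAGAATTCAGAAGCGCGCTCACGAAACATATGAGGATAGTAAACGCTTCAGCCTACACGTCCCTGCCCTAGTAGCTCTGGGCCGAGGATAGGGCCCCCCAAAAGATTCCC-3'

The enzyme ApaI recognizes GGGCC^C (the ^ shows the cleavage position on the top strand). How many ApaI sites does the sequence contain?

GGGCCC occurs starting at position 97.
ApaI cuts at 1 site.

1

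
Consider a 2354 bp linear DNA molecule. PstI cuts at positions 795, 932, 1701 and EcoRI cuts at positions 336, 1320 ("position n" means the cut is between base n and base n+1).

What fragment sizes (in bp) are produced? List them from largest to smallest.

Combined cut positions (sorted): 336, 795, 932, 1320, 1701.
Linear molecule, 5 cuts → 6 fragments:
  336 − 0 = 336 bp
  795 − 336 = 459 bp
  932 − 795 = 137 bp
  1320 − 932 = 388 bp
  1701 − 1320 = 381 bp
  2354 − 1701 = 653 bp
Sorted largest to smallest: 653, 459, 388, 381, 336, 137 bp.

653, 459, 388, 381, 336, 137 bp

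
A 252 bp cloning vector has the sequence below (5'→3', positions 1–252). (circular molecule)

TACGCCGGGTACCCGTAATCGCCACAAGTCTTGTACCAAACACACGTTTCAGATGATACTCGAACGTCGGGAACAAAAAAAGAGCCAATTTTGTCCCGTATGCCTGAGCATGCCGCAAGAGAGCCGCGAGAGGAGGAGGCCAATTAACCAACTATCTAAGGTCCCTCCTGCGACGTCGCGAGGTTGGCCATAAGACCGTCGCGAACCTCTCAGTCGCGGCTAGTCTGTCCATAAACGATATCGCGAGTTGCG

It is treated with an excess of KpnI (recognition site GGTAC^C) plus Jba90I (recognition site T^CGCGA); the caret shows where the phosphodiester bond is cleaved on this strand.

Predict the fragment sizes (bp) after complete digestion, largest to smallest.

164, 42, 23, 23 bp

The KpnI site (GGTACC) starts at position 8.
KpnI cuts after base 5 of each site (before the last base), so after position 12.
Jba90I sites (TCGCGA) start at positions 176, 199, 241.
Jba90I cuts after the first base of each site, so after positions 176, 199, 241.
Combined cut positions: 12, 176, 199, 241.
Circular molecule, 4 cuts → 4 fragments:
  13–176 → 164 bp
  177–199 → 23 bp
  200–241 → 42 bp
  242–252 then 1–12 → 11 + 12 = 23 bp
Sorted largest to smallest: 164, 42, 23, 23 bp.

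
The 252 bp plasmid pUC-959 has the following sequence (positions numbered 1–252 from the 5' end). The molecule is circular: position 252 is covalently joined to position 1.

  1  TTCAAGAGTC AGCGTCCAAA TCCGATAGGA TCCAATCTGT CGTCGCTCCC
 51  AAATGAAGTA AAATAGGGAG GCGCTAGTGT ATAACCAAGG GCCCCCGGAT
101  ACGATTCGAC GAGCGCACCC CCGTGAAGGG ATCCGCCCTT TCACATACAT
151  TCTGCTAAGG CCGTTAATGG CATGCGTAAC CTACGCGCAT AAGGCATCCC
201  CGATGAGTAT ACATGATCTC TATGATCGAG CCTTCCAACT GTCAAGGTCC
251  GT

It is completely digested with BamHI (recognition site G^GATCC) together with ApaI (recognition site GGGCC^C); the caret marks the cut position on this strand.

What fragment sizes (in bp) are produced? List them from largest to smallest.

BamHI sites (GGATCC) start at positions 28, 129.
BamHI cuts after the first base of each site, so after positions 28, 129.
The ApaI site (GGGCCC) starts at position 89.
ApaI cuts after base 5 of each site (before the last base), so after position 93.
Combined cut positions: 28, 93, 129.
Circular molecule, 3 cuts → 3 fragments:
  29–93 → 65 bp
  94–129 → 36 bp
  130–252 then 1–28 → 123 + 28 = 151 bp
Sorted largest to smallest: 151, 65, 36 bp.

151, 65, 36 bp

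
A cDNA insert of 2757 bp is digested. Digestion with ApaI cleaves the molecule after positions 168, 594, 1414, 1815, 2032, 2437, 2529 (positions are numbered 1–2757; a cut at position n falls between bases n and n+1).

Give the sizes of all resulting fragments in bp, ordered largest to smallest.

820, 426, 405, 401, 228, 217, 168, 92 bp

Linear molecule, 7 cuts → 8 fragments:
  168 − 0 = 168 bp
  594 − 168 = 426 bp
  1414 − 594 = 820 bp
  1815 − 1414 = 401 bp
  2032 − 1815 = 217 bp
  2437 − 2032 = 405 bp
  2529 − 2437 = 92 bp
  2757 − 2529 = 228 bp
Sorted largest to smallest: 820, 426, 405, 401, 228, 217, 168, 92 bp.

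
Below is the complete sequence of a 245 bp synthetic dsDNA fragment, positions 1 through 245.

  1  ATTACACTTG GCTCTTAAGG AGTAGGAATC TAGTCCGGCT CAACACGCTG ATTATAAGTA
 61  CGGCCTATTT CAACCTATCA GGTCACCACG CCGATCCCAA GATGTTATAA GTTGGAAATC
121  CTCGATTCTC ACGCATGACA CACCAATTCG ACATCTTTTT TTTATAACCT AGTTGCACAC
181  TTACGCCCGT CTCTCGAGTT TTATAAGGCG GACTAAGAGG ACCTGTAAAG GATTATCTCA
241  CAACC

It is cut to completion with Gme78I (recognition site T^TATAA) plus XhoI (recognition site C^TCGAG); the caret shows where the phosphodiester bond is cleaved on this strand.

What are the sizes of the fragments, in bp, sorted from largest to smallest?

57, 53, 52, 44, 31, 8 bp

Gme78I sites (TTATAA) start at positions 52, 105, 162, 201.
Gme78I cuts after the first base of each site, so after positions 52, 105, 162, 201.
The XhoI site (CTCGAG) starts at position 193.
XhoI cuts after the first base of each site, so after position 193.
Combined cut positions: 52, 105, 162, 193, 201.
Linear molecule, 5 cuts → 6 fragments:
  1–52 → 52 bp
  53–105 → 53 bp
  106–162 → 57 bp
  163–193 → 31 bp
  194–201 → 8 bp
  202–245 → 44 bp
Sorted largest to smallest: 57, 53, 52, 44, 31, 8 bp.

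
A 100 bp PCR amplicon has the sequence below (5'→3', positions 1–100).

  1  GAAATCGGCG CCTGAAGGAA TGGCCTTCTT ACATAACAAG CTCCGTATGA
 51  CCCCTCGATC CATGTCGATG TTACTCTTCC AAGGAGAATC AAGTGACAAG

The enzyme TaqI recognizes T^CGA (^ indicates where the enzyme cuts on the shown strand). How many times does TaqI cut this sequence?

2

TCGA occurs starting at positions 55, 65.
TaqI cuts at 2 sites.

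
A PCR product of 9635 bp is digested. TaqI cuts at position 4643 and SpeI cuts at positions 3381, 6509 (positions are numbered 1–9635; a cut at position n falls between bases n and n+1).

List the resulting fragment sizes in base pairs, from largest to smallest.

3381, 3126, 1866, 1262 bp

Combined cut positions (sorted): 3381, 4643, 6509.
Linear molecule, 3 cuts → 4 fragments:
  3381 − 0 = 3381 bp
  4643 − 3381 = 1262 bp
  6509 − 4643 = 1866 bp
  9635 − 6509 = 3126 bp
Sorted largest to smallest: 3381, 3126, 1866, 1262 bp.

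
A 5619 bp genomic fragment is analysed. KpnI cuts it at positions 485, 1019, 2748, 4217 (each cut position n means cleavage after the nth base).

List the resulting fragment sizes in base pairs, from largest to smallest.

Linear molecule, 4 cuts → 5 fragments:
  485 − 0 = 485 bp
  1019 − 485 = 534 bp
  2748 − 1019 = 1729 bp
  4217 − 2748 = 1469 bp
  5619 − 4217 = 1402 bp
Sorted largest to smallest: 1729, 1469, 1402, 534, 485 bp.

1729, 1469, 1402, 534, 485 bp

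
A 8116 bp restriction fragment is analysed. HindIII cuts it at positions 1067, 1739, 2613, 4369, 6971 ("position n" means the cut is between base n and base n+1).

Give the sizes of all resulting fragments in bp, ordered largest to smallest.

Linear molecule, 5 cuts → 6 fragments:
  1067 − 0 = 1067 bp
  1739 − 1067 = 672 bp
  2613 − 1739 = 874 bp
  4369 − 2613 = 1756 bp
  6971 − 4369 = 2602 bp
  8116 − 6971 = 1145 bp
Sorted largest to smallest: 2602, 1756, 1145, 1067, 874, 672 bp.

2602, 1756, 1145, 1067, 874, 672 bp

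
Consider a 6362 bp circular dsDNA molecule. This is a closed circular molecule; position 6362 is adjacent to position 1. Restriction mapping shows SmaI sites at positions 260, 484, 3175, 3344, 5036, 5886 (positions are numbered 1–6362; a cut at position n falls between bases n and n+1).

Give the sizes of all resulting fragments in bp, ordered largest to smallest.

2691, 1692, 850, 736, 224, 169 bp

Circular molecule, 6 cuts → 6 fragments:
  484 − 260 = 224 bp
  3175 − 484 = 2691 bp
  3344 − 3175 = 169 bp
  5036 − 3344 = 1692 bp
  5886 − 5036 = 850 bp
  wrap: 6362 − 5886 + 260 = 736 bp
Sorted largest to smallest: 2691, 1692, 850, 736, 224, 169 bp.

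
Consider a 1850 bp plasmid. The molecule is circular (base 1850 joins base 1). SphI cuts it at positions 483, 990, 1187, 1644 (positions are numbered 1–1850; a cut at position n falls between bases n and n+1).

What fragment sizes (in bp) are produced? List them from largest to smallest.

Circular molecule, 4 cuts → 4 fragments:
  990 − 483 = 507 bp
  1187 − 990 = 197 bp
  1644 − 1187 = 457 bp
  wrap: 1850 − 1644 + 483 = 689 bp
Sorted largest to smallest: 689, 507, 457, 197 bp.

689, 507, 457, 197 bp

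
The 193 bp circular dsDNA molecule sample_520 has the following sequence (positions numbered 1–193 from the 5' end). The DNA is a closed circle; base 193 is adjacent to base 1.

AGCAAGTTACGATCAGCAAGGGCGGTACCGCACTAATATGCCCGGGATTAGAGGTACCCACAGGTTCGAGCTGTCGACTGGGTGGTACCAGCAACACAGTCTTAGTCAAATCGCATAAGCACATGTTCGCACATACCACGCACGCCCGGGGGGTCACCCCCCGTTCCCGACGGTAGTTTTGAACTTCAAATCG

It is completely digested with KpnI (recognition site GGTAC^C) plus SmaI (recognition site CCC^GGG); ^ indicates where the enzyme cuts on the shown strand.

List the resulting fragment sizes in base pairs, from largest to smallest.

KpnI sites (GGTACC) start at positions 24, 53, 84.
KpnI cuts after base 5 of each site (before the last base), so after positions 28, 57, 88.
SmaI sites (CCCGGG) start at positions 41, 145.
SmaI cuts after base 3 of each site, so after positions 43, 147.
Combined cut positions: 28, 43, 57, 88, 147.
Circular molecule, 5 cuts → 5 fragments:
  29–43 → 15 bp
  44–57 → 14 bp
  58–88 → 31 bp
  89–147 → 59 bp
  148–193 then 1–28 → 46 + 28 = 74 bp
Sorted largest to smallest: 74, 59, 31, 15, 14 bp.

74, 59, 31, 15, 14 bp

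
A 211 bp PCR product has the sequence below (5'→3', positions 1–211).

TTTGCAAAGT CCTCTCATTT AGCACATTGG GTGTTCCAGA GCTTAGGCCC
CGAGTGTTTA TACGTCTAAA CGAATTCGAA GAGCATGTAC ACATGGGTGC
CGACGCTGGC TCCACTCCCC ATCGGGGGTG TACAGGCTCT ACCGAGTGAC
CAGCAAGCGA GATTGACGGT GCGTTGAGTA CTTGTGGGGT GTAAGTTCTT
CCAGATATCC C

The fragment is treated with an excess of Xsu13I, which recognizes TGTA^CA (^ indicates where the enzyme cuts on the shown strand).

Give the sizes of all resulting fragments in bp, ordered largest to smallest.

Xsu13I sites (TGTACA) start at positions 86, 129.
Xsu13I cuts after base 4 of each site, so after positions 89, 132.
Linear molecule, 2 cuts → 3 fragments:
  1–89 → 89 bp
  90–132 → 43 bp
  133–211 → 79 bp
Sorted largest to smallest: 89, 79, 43 bp.

89, 79, 43 bp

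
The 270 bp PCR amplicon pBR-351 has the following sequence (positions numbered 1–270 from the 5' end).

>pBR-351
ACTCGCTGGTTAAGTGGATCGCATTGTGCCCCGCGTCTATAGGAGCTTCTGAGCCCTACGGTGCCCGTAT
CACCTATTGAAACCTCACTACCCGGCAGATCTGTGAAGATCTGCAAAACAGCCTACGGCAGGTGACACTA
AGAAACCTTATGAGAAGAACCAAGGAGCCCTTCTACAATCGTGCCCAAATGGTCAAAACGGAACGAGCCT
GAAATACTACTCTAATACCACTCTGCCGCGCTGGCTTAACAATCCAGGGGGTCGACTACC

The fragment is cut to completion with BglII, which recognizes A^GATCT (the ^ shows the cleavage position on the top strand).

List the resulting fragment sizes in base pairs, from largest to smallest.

BglII sites (AGATCT) start at positions 97, 107.
BglII cuts after the first base of each site, so after positions 97, 107.
Linear molecule, 2 cuts → 3 fragments:
  1–97 → 97 bp
  98–107 → 10 bp
  108–270 → 163 bp
Sorted largest to smallest: 163, 97, 10 bp.

163, 97, 10 bp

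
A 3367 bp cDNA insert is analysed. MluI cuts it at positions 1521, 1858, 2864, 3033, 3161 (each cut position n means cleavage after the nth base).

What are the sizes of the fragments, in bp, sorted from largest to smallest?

1521, 1006, 337, 206, 169, 128 bp

Linear molecule, 5 cuts → 6 fragments:
  1521 − 0 = 1521 bp
  1858 − 1521 = 337 bp
  2864 − 1858 = 1006 bp
  3033 − 2864 = 169 bp
  3161 − 3033 = 128 bp
  3367 − 3161 = 206 bp
Sorted largest to smallest: 1521, 1006, 337, 206, 169, 128 bp.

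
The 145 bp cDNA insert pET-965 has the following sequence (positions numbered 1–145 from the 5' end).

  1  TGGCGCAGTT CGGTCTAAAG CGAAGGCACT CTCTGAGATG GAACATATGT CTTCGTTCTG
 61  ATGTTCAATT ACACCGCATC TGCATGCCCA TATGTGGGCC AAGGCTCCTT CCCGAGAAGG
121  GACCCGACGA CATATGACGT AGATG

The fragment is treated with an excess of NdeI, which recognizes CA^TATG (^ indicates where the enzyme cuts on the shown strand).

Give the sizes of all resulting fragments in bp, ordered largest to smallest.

45, 45, 42, 13 bp

NdeI sites (CATATG) start at positions 44, 89, 131.
NdeI cuts after base 2 of each site, so after positions 45, 90, 132.
Linear molecule, 3 cuts → 4 fragments:
  1–45 → 45 bp
  46–90 → 45 bp
  91–132 → 42 bp
  133–145 → 13 bp
Sorted largest to smallest: 45, 45, 42, 13 bp.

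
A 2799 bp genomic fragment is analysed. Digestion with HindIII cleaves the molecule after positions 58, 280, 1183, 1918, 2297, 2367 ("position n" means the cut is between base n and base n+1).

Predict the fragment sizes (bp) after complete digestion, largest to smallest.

Linear molecule, 6 cuts → 7 fragments:
  58 − 0 = 58 bp
  280 − 58 = 222 bp
  1183 − 280 = 903 bp
  1918 − 1183 = 735 bp
  2297 − 1918 = 379 bp
  2367 − 2297 = 70 bp
  2799 − 2367 = 432 bp
Sorted largest to smallest: 903, 735, 432, 379, 222, 70, 58 bp.

903, 735, 432, 379, 222, 70, 58 bp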